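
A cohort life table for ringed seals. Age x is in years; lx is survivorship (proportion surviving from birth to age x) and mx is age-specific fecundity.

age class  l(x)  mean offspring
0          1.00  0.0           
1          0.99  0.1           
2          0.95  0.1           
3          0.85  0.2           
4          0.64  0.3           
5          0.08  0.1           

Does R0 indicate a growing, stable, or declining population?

declining

R0 = Σ lx·mx = 0 + 0.099 + 0.095 + 0.17 + 0.192 + 0.008 = 0.564
R0 < 1, so the population is declining.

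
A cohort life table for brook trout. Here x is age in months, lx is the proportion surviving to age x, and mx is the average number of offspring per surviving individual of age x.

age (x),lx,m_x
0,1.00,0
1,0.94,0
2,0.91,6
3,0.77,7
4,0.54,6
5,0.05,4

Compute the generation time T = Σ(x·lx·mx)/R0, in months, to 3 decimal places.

lx·mx: 0, 0, 5.46, 5.39, 3.24, 0.2 → R0 = 14.29
x·lx·mx: 0, 0, 10.92, 16.17, 12.96, 1 → Σ = 41.05
T = 41.05 / 14.29 = 2.872638… → 2.873

2.873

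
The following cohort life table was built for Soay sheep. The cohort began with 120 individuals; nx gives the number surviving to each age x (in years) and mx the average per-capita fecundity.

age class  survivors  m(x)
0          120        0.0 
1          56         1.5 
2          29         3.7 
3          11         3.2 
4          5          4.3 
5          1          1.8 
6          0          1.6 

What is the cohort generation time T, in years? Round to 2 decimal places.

2.00

lx = nx/n0 = nx/120: 1, 0.46667…, 0.24167…, 0.09167…, 0.04167…, 0.00833…, 0
lx·mx: 0, 0.7…, 0.894167…, 0.293333…, 0.179167…, 0.015…, 0 → R0 = 2.081667…
x·lx·mx: 0, 0.7…, 1.788333…, 0.88…, 0.716667…, 0.075…, 0 → Σ = 4.16…
T = 4.16… / 2.081667… = 1.998399… → 2.00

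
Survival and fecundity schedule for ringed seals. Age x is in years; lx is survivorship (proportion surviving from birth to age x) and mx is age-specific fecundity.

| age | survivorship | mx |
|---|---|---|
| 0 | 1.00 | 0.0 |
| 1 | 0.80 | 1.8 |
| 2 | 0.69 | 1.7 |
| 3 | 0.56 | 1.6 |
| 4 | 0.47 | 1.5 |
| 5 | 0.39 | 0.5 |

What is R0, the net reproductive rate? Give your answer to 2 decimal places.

4.41

lx·mx by age: 0, 1.44, 1.173, 0.896, 0.705, 0.195
R0 = Σ lx·mx = 4.409 → 4.41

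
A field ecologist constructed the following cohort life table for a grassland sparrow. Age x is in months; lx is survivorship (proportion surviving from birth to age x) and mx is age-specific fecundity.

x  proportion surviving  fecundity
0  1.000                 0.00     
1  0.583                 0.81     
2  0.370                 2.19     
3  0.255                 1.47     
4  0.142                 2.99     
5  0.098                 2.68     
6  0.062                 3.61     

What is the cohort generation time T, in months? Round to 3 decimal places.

lx·mx: 0, 0.47223, 0.8103, 0.37485, 0.42458, 0.26264, 0.22382 → R0 = 2.56842
x·lx·mx: 0, 0.47223, 1.6206, 1.12455, 1.69832, 1.3132, 1.34292 → Σ = 7.57182
T = 7.57182 / 2.56842 = 2.948046… → 2.948

2.948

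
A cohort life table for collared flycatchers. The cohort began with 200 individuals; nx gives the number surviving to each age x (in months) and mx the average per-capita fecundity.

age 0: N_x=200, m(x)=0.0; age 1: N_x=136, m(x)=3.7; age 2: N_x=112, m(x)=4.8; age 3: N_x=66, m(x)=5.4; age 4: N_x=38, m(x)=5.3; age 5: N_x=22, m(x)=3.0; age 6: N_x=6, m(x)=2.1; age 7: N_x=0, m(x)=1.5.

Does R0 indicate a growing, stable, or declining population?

growing

lx = nx/n0 = nx/200: 1, 0.68, 0.56, 0.33, 0.19, 0.11, 0.03, 0
R0 = Σ lx·mx = 0 + 2.516 + 2.688 + 1.782 + 1.007 + 0.33 + 0.063 + 0 = 8.386
R0 > 1, so the population is growing.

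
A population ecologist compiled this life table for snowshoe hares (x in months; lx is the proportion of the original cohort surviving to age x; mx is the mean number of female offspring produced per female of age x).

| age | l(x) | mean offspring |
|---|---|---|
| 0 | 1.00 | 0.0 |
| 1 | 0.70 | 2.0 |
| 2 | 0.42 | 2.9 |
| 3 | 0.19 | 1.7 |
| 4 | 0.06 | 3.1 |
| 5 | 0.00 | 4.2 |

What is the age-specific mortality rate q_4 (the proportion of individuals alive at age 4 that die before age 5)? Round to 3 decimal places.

q_4 = (l_4 − l_5) / l_4 = (0.06 − 0) / 0.06
     = 0.06 / 0.06 = 1 → 1.000

1.000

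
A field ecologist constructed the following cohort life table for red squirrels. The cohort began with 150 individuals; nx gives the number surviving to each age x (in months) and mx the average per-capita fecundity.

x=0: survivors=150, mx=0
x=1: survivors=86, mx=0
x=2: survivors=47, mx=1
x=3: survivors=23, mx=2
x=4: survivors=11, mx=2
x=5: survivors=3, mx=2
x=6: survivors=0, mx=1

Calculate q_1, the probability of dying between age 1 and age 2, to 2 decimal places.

0.45

lx = nx/n0 = nx/150: 1, 0.57333…, 0.31333…, 0.15333…, 0.07333…, 0.02, 0
q_1 = (l_1 − l_2) / l_1 = (0.573333… − 0.313333…) / 0.573333…
     = 0.26… / 0.573333… = 0.453488… → 0.45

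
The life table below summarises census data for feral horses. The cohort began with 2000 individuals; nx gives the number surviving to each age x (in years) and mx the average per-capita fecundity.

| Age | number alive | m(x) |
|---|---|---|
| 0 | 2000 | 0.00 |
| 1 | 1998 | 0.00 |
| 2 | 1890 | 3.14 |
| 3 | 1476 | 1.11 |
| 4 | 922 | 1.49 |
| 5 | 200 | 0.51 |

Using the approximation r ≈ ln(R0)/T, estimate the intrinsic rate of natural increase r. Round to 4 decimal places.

lx = nx/n0 = nx/2000: 1, 0.999, 0.945, 0.738, 0.461, 0.1
R0 = Σ lx·mx = 0 + 0 + 2.9673 + 0.81918 + 0.68689 + 0.051 = 4.52437
Σ x·lx·mx = 11.3947; T = 11.3947/4.52437 = 2.51852…
r ≈ ln(R0)/T = ln(4.52437)/2.51852… = 0.599352… → 0.5994

0.5994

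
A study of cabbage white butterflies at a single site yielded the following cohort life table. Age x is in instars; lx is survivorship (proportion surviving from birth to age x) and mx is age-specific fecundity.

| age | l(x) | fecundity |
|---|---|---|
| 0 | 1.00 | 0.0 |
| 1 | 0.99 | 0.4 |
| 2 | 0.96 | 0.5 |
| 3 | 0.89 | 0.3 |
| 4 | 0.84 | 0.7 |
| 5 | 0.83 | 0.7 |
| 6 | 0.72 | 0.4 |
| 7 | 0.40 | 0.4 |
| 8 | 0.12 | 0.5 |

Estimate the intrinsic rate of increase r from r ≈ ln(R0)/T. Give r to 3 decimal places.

0.272

R0 = Σ lx·mx = 0 + 0.396 + 0.48 + 0.267 + 0.588 + 0.581 + 0.288 + 0.16 + 0.06 = 2.82
Σ x·lx·mx = 10.742; T = 10.742/2.82 = 3.80922…
r ≈ ln(R0)/T = ln(2.82)/3.80922… = 0.27217… → 0.272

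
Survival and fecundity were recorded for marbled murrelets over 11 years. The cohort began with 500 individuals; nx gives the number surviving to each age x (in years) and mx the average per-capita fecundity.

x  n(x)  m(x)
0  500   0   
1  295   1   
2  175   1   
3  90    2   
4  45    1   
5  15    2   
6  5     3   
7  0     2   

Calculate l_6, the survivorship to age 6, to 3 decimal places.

l_6 = n_6/n_0 = 5/500 = 0.01 → 0.010

0.010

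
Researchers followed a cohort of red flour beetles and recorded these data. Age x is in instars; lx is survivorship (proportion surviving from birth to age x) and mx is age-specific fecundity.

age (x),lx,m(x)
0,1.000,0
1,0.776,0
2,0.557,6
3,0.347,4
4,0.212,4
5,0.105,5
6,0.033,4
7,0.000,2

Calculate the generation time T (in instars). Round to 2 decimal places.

2.83

lx·mx: 0, 0, 3.342, 1.388, 0.848, 0.525, 0.132, 0 → R0 = 6.235
x·lx·mx: 0, 0, 6.684, 4.164, 3.392, 2.625, 0.792, 0 → Σ = 17.657
T = 17.657 / 6.235 = 2.831917… → 2.83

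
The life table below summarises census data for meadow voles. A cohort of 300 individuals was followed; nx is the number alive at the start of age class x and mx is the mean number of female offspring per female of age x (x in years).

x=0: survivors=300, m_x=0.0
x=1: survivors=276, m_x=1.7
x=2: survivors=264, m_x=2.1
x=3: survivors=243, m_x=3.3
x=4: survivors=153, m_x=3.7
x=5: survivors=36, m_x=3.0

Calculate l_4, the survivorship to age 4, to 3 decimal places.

l_4 = n_4/n_0 = 153/300 = 0.51 → 0.510

0.510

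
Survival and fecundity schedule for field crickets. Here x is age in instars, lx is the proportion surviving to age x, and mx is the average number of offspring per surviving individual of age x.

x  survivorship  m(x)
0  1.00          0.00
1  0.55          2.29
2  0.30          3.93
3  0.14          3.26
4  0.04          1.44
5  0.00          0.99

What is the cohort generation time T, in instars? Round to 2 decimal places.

1.77

lx·mx: 0, 1.2595, 1.179, 0.4564, 0.0576, 0 → R0 = 2.9525
x·lx·mx: 0, 1.2595, 2.358, 1.3692, 0.2304, 0 → Σ = 5.2171
T = 5.2171 / 2.9525 = 1.767011… → 1.77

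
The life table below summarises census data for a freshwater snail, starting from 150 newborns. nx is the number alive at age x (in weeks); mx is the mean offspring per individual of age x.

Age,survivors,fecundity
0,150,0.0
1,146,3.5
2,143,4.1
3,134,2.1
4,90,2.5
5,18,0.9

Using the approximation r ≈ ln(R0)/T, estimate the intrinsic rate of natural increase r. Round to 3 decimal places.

1.099

lx = nx/n0 = nx/150: 1, 0.97333…, 0.95333…, 0.89333…, 0.6, 0.12
R0 = Σ lx·mx = 0 + 3.40667… + 3.90867… + 1.876… + 1.5 + 0.108 = 10.799333…
Σ x·lx·mx = 23.392…; T = 23.392…/10.799333… = 2.16606…
r ≈ ln(R0)/T = ln(10.799333…)/2.16606… = 1.09853… → 1.099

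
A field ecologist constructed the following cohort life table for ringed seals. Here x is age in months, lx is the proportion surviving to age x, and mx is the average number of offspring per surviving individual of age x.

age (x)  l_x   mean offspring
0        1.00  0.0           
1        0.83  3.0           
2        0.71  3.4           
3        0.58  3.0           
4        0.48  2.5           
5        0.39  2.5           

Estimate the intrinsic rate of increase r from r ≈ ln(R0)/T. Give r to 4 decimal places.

R0 = Σ lx·mx = 0 + 2.49 + 2.414 + 1.74 + 1.2 + 0.975 = 8.819
Σ x·lx·mx = 22.213; T = 22.213/8.819 = 2.51877…
r ≈ ln(R0)/T = ln(8.819)/2.51877… = 0.864276… → 0.8643

0.8643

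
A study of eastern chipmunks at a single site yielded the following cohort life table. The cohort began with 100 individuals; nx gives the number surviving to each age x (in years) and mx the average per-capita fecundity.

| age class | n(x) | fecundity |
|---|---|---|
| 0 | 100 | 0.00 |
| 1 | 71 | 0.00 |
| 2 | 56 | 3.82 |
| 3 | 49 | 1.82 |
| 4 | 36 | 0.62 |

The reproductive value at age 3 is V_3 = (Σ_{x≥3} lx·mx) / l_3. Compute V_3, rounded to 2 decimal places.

lx = nx/n0 = nx/100: 1, 0.71, 0.56, 0.49, 0.36
lx·mx for x ≥ 3: 0.8918, 0.2232 → sum = 1.115
V_3 = 1.115 / l_3 = 1.115 / 0.49 = 2.27551… → 2.28

2.28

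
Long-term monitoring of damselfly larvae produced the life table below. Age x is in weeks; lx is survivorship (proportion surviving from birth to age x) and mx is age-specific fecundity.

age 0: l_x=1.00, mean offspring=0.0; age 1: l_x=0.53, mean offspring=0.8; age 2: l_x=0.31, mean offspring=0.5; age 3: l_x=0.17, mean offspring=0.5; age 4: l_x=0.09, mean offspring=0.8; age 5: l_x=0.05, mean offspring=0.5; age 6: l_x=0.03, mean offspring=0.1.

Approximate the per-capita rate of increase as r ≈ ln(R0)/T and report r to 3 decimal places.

-0.145

R0 = Σ lx·mx = 0 + 0.424 + 0.155 + 0.085 + 0.072 + 0.025 + 0.003 = 0.764
Σ x·lx·mx = 1.42; T = 1.42/0.764 = 1.85864…
r ≈ ln(R0)/T = ln(0.764)/1.85864… = -0.14483… → -0.145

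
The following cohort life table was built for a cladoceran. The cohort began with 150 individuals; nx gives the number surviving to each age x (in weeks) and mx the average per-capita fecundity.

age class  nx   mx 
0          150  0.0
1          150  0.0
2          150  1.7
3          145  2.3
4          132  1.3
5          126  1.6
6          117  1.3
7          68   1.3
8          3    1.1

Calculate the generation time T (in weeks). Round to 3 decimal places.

3.951

lx = nx/n0 = nx/150: 1, 1, 1, 0.96667…, 0.88, 0.84, 0.78, 0.45333…, 0.02
lx·mx: 0, 0, 1.7, 2.223333…, 1.144, 1.344, 1.014, 0.589333…, 0.022 → R0 = 8.036667…
x·lx·mx: 0, 0, 3.4, 6.67…, 4.576, 6.72, 6.084, 4.125333…, 0.176 → Σ = 31.751333…
T = 31.751333… / 8.036667… = 3.950809… → 3.951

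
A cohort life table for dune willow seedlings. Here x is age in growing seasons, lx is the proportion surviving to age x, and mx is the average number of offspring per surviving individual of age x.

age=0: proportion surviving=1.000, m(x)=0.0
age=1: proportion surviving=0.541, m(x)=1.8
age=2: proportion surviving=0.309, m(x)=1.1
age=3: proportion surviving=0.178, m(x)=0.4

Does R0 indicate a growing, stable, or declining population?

growing

R0 = Σ lx·mx = 0 + 0.9738 + 0.3399 + 0.0712 = 1.3849
R0 > 1, so the population is growing.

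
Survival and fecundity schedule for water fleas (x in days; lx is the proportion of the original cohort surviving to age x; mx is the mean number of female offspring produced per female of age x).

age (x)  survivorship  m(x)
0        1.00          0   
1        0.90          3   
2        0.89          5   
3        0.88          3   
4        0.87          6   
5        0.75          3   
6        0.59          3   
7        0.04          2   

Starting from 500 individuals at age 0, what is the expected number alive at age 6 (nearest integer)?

Expected survivors = N0 · l_6 = 500 × 0.59 = 295 → 295

295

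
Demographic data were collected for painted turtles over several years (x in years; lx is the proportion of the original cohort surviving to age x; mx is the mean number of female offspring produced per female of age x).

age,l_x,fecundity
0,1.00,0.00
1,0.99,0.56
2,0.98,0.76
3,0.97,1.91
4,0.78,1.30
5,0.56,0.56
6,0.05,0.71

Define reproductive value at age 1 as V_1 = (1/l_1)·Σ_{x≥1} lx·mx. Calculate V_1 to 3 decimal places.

lx·mx for x ≥ 1: 0.5544, 0.7448, 1.8527, 1.014, 0.3136, 0.0355 → sum = 4.515
V_1 = 4.515 / l_1 = 4.515 / 0.99 = 4.560606… → 4.561

4.561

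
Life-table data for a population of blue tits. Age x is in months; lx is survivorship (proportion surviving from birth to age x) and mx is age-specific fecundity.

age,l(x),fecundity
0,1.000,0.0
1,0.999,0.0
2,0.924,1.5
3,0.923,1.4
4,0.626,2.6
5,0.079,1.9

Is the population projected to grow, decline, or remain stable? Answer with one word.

growing

R0 = Σ lx·mx = 0 + 0 + 1.386 + 1.2922 + 1.6276 + 0.1501 = 4.4559
R0 > 1, so the population is growing.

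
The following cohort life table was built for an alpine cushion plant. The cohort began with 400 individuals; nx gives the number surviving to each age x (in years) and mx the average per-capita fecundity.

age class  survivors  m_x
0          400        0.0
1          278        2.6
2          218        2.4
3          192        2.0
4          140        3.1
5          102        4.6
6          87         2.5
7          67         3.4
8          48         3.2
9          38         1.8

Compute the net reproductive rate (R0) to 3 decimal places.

lx = nx/n0 = nx/400: 1, 0.695, 0.545, 0.48, 0.35, 0.255, 0.2175, 0.1675, 0.12, 0.095
lx·mx by age: 0, 1.807, 1.308, 0.96, 1.085, 1.173, 0.54375, 0.5695, 0.384, 0.171
R0 = Σ lx·mx = 8.00125 → 8.001

8.001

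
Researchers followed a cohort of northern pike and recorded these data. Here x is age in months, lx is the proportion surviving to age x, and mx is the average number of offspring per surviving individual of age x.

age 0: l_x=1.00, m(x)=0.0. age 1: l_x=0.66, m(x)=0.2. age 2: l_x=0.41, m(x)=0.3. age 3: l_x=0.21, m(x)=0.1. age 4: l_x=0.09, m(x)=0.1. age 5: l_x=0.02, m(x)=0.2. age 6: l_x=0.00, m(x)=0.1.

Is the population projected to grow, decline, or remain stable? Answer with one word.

R0 = Σ lx·mx = 0 + 0.132 + 0.123 + 0.021 + 0.009 + 0.004 + 0 = 0.289
R0 < 1, so the population is declining.

declining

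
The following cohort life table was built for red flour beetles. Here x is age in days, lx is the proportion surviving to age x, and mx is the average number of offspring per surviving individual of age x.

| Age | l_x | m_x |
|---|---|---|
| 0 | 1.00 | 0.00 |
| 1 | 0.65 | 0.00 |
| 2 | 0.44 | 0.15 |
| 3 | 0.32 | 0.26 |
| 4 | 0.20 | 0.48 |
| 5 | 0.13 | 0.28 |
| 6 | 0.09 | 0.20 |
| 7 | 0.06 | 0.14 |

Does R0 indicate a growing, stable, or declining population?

declining

R0 = Σ lx·mx = 0 + 0 + 0.066 + 0.0832 + 0.096 + 0.0364 + 0.018 + 0.0084 = 0.308
R0 < 1, so the population is declining.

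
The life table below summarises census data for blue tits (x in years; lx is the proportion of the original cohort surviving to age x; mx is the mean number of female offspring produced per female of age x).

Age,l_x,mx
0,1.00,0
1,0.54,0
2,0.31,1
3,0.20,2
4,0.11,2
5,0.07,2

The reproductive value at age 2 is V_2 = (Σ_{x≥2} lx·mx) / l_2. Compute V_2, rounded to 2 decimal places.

lx·mx for x ≥ 2: 0.31, 0.4, 0.22, 0.14 → sum = 1.07
V_2 = 1.07 / l_2 = 1.07 / 0.31 = 3.451613… → 3.45

3.45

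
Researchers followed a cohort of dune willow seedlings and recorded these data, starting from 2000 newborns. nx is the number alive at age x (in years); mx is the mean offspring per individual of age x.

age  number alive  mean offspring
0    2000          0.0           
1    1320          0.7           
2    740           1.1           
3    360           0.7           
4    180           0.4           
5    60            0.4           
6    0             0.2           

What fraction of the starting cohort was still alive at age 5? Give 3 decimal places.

0.030

l_5 = n_5/n_0 = 60/2000 = 0.03 → 0.030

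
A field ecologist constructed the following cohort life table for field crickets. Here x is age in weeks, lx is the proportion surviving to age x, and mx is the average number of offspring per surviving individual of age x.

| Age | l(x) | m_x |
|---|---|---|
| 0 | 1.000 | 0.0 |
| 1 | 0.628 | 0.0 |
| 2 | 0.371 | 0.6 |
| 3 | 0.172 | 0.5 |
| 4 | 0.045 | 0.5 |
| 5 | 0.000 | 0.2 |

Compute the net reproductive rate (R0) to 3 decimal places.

lx·mx by age: 0, 0, 0.2226, 0.086, 0.0225, 0
R0 = Σ lx·mx = 0.3311 → 0.331

0.331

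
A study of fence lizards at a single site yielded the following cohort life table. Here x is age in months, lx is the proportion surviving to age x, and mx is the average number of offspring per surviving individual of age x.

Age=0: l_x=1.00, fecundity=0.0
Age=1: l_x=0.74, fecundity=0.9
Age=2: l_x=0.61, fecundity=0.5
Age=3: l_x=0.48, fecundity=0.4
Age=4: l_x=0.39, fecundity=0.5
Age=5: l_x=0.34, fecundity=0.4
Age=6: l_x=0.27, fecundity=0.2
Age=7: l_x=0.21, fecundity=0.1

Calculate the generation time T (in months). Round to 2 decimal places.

lx·mx: 0, 0.666, 0.305, 0.192, 0.195, 0.136, 0.054, 0.021 → R0 = 1.569
x·lx·mx: 0, 0.666, 0.61, 0.576, 0.78, 0.68, 0.324, 0.147 → Σ = 3.783
T = 3.783 / 1.569 = 2.41109… → 2.41

2.41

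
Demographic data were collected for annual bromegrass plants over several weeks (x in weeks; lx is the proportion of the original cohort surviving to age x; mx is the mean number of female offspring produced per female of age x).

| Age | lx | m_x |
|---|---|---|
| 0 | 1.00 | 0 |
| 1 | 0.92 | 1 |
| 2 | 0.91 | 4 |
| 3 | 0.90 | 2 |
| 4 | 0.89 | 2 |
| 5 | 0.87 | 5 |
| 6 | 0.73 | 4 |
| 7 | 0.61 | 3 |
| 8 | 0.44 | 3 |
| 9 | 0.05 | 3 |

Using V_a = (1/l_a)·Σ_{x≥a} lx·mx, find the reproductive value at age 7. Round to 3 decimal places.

lx·mx for x ≥ 7: 1.83, 1.32, 0.15 → sum = 3.3
V_7 = 3.3 / l_7 = 3.3 / 0.61 = 5.409836… → 5.410

5.410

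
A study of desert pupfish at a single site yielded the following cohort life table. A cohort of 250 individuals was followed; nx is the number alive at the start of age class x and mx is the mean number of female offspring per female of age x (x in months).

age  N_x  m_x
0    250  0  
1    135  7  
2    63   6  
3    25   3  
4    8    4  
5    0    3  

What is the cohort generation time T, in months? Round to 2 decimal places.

lx = nx/n0 = nx/250: 1, 0.54, 0.252, 0.1, 0.032, 0
lx·mx: 0, 3.78, 1.512, 0.3, 0.128, 0 → R0 = 5.72
x·lx·mx: 0, 3.78, 3.024, 0.9, 0.512, 0 → Σ = 8.216
T = 8.216 / 5.72 = 1.436364… → 1.44

1.44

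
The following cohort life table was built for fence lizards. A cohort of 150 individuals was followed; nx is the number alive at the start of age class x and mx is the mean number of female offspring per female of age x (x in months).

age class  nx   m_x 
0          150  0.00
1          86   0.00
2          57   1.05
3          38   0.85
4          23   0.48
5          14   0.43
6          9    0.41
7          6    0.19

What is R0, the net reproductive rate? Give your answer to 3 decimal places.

0.760

lx = nx/n0 = nx/150: 1, 0.57333…, 0.38, 0.25333…, 0.15333…, 0.09333…, 0.06, 0.04
lx·mx by age: 0, 0, 0.399, 0.215333…, 0.0736…, 0.040133…, 0.0246, 0.0076
R0 = Σ lx·mx = 0.760267… → 0.760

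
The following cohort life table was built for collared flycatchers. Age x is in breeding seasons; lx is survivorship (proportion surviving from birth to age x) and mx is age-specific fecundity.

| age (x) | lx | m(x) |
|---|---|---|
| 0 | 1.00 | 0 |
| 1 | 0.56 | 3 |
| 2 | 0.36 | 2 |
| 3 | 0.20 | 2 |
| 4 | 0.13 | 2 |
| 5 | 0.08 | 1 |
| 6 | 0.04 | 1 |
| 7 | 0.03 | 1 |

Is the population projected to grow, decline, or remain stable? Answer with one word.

R0 = Σ lx·mx = 0 + 1.68 + 0.72 + 0.4 + 0.26 + 0.08 + 0.04 + 0.03 = 3.21
R0 > 1, so the population is growing.

growing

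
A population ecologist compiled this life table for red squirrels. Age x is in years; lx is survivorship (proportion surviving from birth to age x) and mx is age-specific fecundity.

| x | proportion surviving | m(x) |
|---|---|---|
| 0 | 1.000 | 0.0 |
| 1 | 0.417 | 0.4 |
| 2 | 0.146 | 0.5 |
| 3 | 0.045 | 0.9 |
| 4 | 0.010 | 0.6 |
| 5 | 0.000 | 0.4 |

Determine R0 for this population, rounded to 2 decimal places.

0.29

lx·mx by age: 0, 0.1668, 0.073, 0.0405, 0.006, 0
R0 = Σ lx·mx = 0.2863 → 0.29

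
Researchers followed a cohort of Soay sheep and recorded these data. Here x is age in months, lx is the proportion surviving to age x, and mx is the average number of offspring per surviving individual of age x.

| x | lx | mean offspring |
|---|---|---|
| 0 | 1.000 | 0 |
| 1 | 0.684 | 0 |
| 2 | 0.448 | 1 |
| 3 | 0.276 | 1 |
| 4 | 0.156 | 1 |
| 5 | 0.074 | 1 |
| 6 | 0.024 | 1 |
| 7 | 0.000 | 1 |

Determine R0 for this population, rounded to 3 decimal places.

lx·mx by age: 0, 0, 0.448, 0.276, 0.156, 0.074, 0.024, 0
R0 = Σ lx·mx = 0.978 → 0.978

0.978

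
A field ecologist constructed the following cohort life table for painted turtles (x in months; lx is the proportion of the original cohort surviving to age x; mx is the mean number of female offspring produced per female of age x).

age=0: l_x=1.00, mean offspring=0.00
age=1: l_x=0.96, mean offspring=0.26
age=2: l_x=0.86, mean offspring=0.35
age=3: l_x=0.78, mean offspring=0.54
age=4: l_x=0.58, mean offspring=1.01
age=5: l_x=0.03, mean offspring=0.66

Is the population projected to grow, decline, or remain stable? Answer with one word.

R0 = Σ lx·mx = 0 + 0.2496 + 0.301 + 0.4212 + 0.5858 + 0.0198 = 1.5774
R0 > 1, so the population is growing.

growing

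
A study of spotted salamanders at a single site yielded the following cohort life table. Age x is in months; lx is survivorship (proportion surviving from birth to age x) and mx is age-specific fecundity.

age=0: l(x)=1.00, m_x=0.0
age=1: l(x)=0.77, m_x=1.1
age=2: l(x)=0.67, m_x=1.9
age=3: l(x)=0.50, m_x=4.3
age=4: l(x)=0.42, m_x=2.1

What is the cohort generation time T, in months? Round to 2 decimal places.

lx·mx: 0, 0.847, 1.273, 2.15, 0.882 → R0 = 5.152
x·lx·mx: 0, 0.847, 2.546, 6.45, 3.528 → Σ = 13.371
T = 13.371 / 5.152 = 2.595303… → 2.60

2.60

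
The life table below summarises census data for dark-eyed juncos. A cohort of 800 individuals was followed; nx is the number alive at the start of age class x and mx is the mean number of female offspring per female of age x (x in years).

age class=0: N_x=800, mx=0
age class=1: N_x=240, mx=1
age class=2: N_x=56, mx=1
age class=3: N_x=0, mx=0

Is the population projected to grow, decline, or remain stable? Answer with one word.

lx = nx/n0 = nx/800: 1, 0.3, 0.07, 0
R0 = Σ lx·mx = 0 + 0.3 + 0.07 + 0 = 0.37
R0 < 1, so the population is declining.

declining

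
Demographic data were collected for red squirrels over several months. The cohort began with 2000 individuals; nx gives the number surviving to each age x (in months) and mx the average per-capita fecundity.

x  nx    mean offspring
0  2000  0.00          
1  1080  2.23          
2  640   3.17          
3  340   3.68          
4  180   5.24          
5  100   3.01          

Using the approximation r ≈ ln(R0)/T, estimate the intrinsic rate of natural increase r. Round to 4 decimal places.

lx = nx/n0 = nx/2000: 1, 0.54, 0.32, 0.17, 0.09, 0.05
R0 = Σ lx·mx = 0 + 1.2042 + 1.0144 + 0.6256 + 0.4716 + 0.1505 = 3.4663
Σ x·lx·mx = 7.7487; T = 7.7487/3.4663 = 2.23544…
r ≈ ln(R0)/T = ln(3.4663)/2.23544… = 0.556082… → 0.5561

0.5561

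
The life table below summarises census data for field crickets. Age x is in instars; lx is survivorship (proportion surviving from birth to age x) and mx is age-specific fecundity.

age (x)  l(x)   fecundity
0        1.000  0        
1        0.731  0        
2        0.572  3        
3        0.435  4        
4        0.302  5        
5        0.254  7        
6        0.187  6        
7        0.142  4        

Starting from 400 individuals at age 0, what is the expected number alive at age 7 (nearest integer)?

Expected survivors = N0 · l_7 = 400 × 0.142 = 56.8 → 57

57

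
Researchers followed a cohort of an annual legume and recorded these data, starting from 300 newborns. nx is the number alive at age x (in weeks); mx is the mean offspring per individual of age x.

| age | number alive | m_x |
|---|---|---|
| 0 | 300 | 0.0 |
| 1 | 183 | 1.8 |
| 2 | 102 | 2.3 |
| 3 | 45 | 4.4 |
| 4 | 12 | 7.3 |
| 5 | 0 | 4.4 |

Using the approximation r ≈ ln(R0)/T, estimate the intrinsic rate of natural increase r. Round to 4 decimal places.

lx = nx/n0 = nx/300: 1, 0.61, 0.34, 0.15, 0.04, 0
R0 = Σ lx·mx = 0 + 1.098 + 0.782 + 0.66 + 0.292 + 0 = 2.832
Σ x·lx·mx = 5.81; T = 5.81/2.832 = 2.05155…
r ≈ ln(R0)/T = ln(2.832)/2.05155… = 0.507412… → 0.5074

0.5074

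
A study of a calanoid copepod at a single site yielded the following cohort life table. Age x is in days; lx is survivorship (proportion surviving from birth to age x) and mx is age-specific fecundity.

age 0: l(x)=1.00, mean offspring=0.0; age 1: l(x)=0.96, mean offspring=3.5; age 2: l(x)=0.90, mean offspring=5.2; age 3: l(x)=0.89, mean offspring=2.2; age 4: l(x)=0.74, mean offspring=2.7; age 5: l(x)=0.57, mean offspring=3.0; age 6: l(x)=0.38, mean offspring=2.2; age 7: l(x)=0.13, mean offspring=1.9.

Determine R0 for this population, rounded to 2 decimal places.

lx·mx by age: 0, 3.36, 4.68, 1.958, 1.998, 1.71, 0.836, 0.247
R0 = Σ lx·mx = 14.789 → 14.79

14.79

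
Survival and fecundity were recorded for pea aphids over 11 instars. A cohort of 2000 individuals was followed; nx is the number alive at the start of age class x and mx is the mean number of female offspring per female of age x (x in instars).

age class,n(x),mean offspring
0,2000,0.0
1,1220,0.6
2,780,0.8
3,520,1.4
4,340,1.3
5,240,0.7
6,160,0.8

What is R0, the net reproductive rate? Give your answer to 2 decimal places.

lx = nx/n0 = nx/2000: 1, 0.61, 0.39, 0.26, 0.17, 0.12, 0.08
lx·mx by age: 0, 0.366, 0.312, 0.364, 0.221, 0.084, 0.064
R0 = Σ lx·mx = 1.411 → 1.41

1.41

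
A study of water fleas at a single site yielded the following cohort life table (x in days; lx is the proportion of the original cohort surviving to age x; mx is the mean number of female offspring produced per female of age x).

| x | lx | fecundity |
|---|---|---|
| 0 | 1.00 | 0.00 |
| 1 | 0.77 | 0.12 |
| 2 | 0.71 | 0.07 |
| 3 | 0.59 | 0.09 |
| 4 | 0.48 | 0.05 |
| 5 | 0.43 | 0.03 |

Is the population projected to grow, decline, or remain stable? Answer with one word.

R0 = Σ lx·mx = 0 + 0.0924 + 0.0497 + 0.0531 + 0.024 + 0.0129 = 0.2321
R0 < 1, so the population is declining.

declining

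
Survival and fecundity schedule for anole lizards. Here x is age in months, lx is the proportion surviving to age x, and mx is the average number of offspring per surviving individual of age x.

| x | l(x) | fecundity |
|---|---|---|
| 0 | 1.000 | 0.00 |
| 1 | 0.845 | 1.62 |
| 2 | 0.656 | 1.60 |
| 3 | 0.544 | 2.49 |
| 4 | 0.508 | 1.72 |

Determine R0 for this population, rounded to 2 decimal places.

lx·mx by age: 0, 1.3689, 1.0496, 1.35456, 0.87376
R0 = Σ lx·mx = 4.64682 → 4.65

4.65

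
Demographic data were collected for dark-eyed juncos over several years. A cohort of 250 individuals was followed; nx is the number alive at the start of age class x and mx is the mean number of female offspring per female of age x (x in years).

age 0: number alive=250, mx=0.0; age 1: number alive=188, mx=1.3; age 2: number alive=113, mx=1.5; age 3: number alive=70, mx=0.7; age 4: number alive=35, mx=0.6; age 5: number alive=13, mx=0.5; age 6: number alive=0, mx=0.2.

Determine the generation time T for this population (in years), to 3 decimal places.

1.727

lx = nx/n0 = nx/250: 1, 0.752, 0.452, 0.28, 0.14, 0.052, 0
lx·mx: 0, 0.9776, 0.678, 0.196, 0.084, 0.026, 0 → R0 = 1.9616
x·lx·mx: 0, 0.9776, 1.356, 0.588, 0.336, 0.13, 0 → Σ = 3.3876
T = 3.3876 / 1.9616 = 1.726958… → 1.727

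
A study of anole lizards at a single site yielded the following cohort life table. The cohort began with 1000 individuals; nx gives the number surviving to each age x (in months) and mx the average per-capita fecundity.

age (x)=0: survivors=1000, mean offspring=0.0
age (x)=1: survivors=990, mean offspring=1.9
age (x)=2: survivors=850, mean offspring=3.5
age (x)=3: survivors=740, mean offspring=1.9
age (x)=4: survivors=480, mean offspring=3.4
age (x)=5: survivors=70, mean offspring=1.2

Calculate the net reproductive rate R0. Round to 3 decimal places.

lx = nx/n0 = nx/1000: 1, 0.99, 0.85, 0.74, 0.48, 0.07
lx·mx by age: 0, 1.881, 2.975, 1.406, 1.632, 0.084
R0 = Σ lx·mx = 7.978 → 7.978

7.978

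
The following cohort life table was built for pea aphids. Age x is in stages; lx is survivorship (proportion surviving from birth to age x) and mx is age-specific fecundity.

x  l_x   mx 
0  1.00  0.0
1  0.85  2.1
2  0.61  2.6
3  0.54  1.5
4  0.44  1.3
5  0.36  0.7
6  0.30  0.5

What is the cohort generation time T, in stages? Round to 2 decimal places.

2.30

lx·mx: 0, 1.785, 1.586, 0.81, 0.572, 0.252, 0.15 → R0 = 5.155
x·lx·mx: 0, 1.785, 3.172, 2.43, 2.288, 1.26, 0.9 → Σ = 11.835
T = 11.835 / 5.155 = 2.295829… → 2.30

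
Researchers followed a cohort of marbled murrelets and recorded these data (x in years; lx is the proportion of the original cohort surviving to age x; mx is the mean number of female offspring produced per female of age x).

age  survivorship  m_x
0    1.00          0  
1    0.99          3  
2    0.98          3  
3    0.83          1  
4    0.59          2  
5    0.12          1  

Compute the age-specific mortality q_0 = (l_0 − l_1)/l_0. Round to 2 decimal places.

0.01

q_0 = (l_0 − l_1) / l_0 = (1 − 0.99) / 1
     = 0.01 / 1 = 0.01 → 0.01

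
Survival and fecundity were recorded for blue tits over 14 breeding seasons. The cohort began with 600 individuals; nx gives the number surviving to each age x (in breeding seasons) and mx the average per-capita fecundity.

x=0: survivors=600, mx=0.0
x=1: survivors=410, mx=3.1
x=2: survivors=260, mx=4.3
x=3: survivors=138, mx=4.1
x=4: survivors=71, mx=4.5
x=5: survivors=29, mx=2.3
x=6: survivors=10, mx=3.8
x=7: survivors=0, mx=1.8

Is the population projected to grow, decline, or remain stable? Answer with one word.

growing

lx = nx/n0 = nx/600: 1, 0.68333…, 0.43333…, 0.23, 0.11833…, 0.04833…, 0.01667…, 0
R0 = Σ lx·mx = 0 + 2.118333… + 1.863333… + 0.943 + 0.5325… + 0.111167… + 0.063333… + 0 = 5.631667…
R0 > 1, so the population is growing.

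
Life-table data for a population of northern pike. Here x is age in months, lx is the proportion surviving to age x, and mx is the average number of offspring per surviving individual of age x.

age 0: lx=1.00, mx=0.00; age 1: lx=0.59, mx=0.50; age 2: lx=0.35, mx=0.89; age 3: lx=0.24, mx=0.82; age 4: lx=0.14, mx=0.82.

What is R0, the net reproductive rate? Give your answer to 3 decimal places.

lx·mx by age: 0, 0.295, 0.3115, 0.1968, 0.1148
R0 = Σ lx·mx = 0.9181 → 0.918

0.918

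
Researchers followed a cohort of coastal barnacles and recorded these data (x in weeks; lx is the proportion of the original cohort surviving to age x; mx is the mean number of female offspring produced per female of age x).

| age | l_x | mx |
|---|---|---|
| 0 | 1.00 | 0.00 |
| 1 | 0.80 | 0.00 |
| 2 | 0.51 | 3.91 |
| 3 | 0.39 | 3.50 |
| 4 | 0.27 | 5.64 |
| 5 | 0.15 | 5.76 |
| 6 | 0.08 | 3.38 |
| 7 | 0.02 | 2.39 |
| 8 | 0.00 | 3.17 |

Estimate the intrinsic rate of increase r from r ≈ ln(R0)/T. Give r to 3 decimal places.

0.534

R0 = Σ lx·mx = 0 + 0 + 1.9941 + 1.365 + 1.5228 + 0.864 + 0.2704 + 0.0478 + 0 = 6.0641
Σ x·lx·mx = 20.4514; T = 20.4514/6.0641 = 3.37254…
r ≈ ln(R0)/T = ln(6.0641)/3.37254… = 0.53443… → 0.534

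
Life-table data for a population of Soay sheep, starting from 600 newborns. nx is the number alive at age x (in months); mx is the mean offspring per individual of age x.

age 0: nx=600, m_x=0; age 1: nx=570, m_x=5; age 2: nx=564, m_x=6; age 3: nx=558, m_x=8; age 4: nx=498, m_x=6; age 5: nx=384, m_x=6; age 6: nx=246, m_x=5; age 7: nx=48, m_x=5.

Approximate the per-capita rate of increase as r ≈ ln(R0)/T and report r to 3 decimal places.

lx = nx/n0 = nx/600: 1, 0.95, 0.94, 0.93, 0.83, 0.64, 0.41, 0.08
R0 = Σ lx·mx = 0 + 4.75 + 5.64 + 7.44 + 4.98 + 3.84 + 2.05 + 0.4 = 29.1
Σ x·lx·mx = 92.57; T = 92.57/29.1 = 3.1811…
r ≈ ln(R0)/T = ln(29.1)/3.1811… = 1.05961… → 1.060

1.060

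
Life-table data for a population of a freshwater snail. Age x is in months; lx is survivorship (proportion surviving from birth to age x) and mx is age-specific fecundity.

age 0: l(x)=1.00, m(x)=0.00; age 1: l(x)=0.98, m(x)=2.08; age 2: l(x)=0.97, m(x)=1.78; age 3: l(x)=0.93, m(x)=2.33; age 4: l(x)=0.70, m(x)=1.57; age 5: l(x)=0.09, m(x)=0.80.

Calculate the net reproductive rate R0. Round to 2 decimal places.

lx·mx by age: 0, 2.0384, 1.7266, 2.1669, 1.099, 0.072
R0 = Σ lx·mx = 7.1029 → 7.10

7.10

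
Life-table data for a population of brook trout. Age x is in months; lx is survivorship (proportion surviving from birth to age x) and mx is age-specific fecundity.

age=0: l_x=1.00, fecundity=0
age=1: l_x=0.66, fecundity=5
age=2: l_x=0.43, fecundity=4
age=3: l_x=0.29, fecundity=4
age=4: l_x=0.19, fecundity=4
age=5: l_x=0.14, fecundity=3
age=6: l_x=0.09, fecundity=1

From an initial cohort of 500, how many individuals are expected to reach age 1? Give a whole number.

330

Expected survivors = N0 · l_1 = 500 × 0.66 = 330 → 330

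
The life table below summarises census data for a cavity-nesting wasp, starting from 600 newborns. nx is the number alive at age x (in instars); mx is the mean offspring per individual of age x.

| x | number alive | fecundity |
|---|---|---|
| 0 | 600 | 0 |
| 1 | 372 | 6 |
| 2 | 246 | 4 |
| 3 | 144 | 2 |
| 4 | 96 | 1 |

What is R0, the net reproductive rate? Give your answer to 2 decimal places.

lx = nx/n0 = nx/600: 1, 0.62, 0.41, 0.24, 0.16
lx·mx by age: 0, 3.72, 1.64, 0.48, 0.16
R0 = Σ lx·mx = 6 → 6.00

6.00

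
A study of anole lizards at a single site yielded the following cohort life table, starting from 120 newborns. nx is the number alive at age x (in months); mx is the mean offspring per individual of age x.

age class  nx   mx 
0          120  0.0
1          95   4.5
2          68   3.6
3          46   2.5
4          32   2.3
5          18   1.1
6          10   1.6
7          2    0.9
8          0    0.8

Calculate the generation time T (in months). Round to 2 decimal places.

lx = nx/n0 = nx/120: 1, 0.79167…, 0.56667…, 0.38333…, 0.26667…, 0.15, 0.08333…, 0.01667…, 0
lx·mx: 0, 3.5625…, 2.04…, 0.958333…, 0.613333…, 0.165, 0.133333…, 0.015…, 0 → R0 = 7.4875…
x·lx·mx: 0, 3.5625…, 4.08…, 2.875…, 2.453333…, 0.825, 0.8…, 0.105…, 0 → Σ = 14.700833…
T = 14.700833… / 7.4875… = 1.963383… → 1.96

1.96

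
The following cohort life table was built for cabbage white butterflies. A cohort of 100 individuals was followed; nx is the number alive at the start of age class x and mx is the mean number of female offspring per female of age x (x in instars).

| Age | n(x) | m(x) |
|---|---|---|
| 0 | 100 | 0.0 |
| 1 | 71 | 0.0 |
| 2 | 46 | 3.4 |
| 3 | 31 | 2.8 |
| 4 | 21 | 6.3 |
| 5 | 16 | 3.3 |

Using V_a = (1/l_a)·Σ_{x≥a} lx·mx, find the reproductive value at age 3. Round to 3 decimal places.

8.771

lx = nx/n0 = nx/100: 1, 0.71, 0.46, 0.31, 0.21, 0.16
lx·mx for x ≥ 3: 0.868, 1.323, 0.528 → sum = 2.719
V_3 = 2.719 / l_3 = 2.719 / 0.31 = 8.770968… → 8.771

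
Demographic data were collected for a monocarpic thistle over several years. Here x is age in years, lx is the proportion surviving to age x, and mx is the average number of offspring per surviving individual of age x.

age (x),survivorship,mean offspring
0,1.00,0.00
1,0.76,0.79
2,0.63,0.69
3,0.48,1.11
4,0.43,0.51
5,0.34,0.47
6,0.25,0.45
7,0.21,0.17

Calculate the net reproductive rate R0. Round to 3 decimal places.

lx·mx by age: 0, 0.6004, 0.4347, 0.5328, 0.2193, 0.1598, 0.1125, 0.0357
R0 = Σ lx·mx = 2.0952 → 2.095

2.095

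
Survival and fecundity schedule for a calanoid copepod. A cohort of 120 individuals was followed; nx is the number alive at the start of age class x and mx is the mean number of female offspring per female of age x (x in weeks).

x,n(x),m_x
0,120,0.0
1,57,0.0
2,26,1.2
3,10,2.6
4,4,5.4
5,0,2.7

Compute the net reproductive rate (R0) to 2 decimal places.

lx = nx/n0 = nx/120: 1, 0.475, 0.21667…, 0.08333…, 0.03333…, 0
lx·mx by age: 0, 0, 0.26…, 0.216667…, 0.18…, 0
R0 = Σ lx·mx = 0.656667… → 0.66

0.66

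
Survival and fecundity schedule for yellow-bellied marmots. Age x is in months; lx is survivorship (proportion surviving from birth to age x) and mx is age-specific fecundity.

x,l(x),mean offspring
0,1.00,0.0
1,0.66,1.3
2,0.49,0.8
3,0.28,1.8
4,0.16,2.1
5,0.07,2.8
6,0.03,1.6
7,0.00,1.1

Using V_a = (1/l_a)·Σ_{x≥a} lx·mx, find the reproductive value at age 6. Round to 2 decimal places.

lx·mx for x ≥ 6: 0.048, 0 → sum = 0.048
V_6 = 0.048 / l_6 = 0.048 / 0.03 = 1.6 → 1.60

1.60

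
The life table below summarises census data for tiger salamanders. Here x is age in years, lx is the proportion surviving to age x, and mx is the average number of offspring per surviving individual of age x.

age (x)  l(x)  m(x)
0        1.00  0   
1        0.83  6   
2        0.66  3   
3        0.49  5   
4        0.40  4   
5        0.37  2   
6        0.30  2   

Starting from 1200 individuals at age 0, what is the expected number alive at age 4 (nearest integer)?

Expected survivors = N0 · l_4 = 1200 × 0.40 = 480 → 480

480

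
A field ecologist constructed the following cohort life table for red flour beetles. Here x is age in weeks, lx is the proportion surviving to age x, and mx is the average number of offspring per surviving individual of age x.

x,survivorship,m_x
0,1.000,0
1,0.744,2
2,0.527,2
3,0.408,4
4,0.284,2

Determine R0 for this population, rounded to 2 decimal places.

lx·mx by age: 0, 1.488, 1.054, 1.632, 0.568
R0 = Σ lx·mx = 4.742 → 4.74

4.74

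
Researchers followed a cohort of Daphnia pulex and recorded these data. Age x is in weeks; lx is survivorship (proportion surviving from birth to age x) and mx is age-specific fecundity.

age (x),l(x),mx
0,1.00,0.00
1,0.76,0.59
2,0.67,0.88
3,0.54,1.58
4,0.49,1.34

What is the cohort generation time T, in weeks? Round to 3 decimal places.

2.674

lx·mx: 0, 0.4484, 0.5896, 0.8532, 0.6566 → R0 = 2.5478
x·lx·mx: 0, 0.4484, 1.1792, 2.5596, 2.6264 → Σ = 6.8136
T = 6.8136 / 2.5478 = 2.674307… → 2.674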